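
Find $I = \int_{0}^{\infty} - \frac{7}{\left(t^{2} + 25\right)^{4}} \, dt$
$- \frac{7 \pi}{500000}$

Recall the elementary integral
$$J(a) = \int_{0}^{\infty} - \frac{7}{a^{2} + t^{2}} \, dt = - \frac{7 \pi}{2 a}.$$

Differentiating under the integral sign with respect to $a$,
$$\frac{dJ}{da} = \int_{0}^{\infty} \frac{14 a}{\left(a^{2} + t^{2}\right)^{2}} \, dt = \frac{7 \pi}{2 a^{2}},$$
so $\int_{0}^{\infty} - \frac{7}{\left(a^{2} + t^{2}\right)^{2}} \, dt = - \frac{7 \pi}{4 a^{3}}$.

Repeating — each differentiation of $1/(t^2+a^2)^j$ produces $-2ja/(t^2+a^2)^{j+1}$ — and dividing through by $-2ja$ at each step yields, after $3$ differentiations in total,
$$\int_{0}^{\infty} - \frac{7}{\left(a^{2} + t^{2}\right)^{4}} \, dt = - \frac{35 \pi}{32 a^{7}}.$$

Setting $a = 5$:
$$I = - \frac{7 \pi}{500000}.$$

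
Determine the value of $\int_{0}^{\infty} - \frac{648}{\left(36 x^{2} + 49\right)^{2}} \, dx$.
$- \frac{27 \pi}{343}$

Begin with the known result
$$J(a) = \int_{0}^{\infty} - \frac{1}{2 \left(a^{2} + x^{2}\right)} \, dx = - \frac{\pi}{4 a}.$$

Differentiating under the integral sign with respect to $a$,
$$\frac{dJ}{da} = \int_{0}^{\infty} \frac{a}{\left(a^{2} + x^{2}\right)^{2}} \, dx = \frac{\pi}{4 a^{2}},$$
so $\int_{0}^{\infty} - \frac{1}{2 \left(a^{2} + x^{2}\right)^{2}} \, dx = - \frac{\pi}{8 a^{3}}$.

Setting $a = \frac{7}{6}$:
$$I = - \frac{27 \pi}{343}.$$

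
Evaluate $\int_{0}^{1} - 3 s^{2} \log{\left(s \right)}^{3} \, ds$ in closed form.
$\frac{2}{9}$

Consider the simpler parametrised integral
$$J(a) = \int_{0}^{1} - 3 s^{a} \, ds = - \frac{3}{a + 1}.$$

Differentiating under the integral sign brings down a factor of $\ln s$:
$$\frac{dJ}{da} = \int_{0}^{1} - 3 s^{a} \log{\left(s \right)} \, ds = \frac{3}{\left(a + 1\right)^{2}}.$$

Repeating $3$ times in total — each differentiation brings down another $\ln s$ — gives
$$\frac{d^{3}J}{da^{3}} = \int_{0}^{1} - 3 s^{a} \log{\left(s \right)}^{3} \, ds = \frac{18}{\left(a + 1\right)^{4}},$$
and the integrand here is exactly the target integrand, so $I = \frac{18}{\left(a + 1\right)^{4}}$.

Setting $a = 2$:
$$I = \frac{2}{9}.$$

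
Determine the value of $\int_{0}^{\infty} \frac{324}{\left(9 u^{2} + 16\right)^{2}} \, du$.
$\frac{27 \pi}{64}$

Start from the standard arctangent integral
$$J(a) = \int_{0}^{\infty} \frac{4}{a^{2} + u^{2}} \, du = \frac{2 \pi}{a}.$$

Differentiating under the integral sign with respect to $a$,
$$\frac{dJ}{da} = \int_{0}^{\infty} - \frac{8 a}{\left(a^{2} + u^{2}\right)^{2}} \, du = - \frac{2 \pi}{a^{2}},$$
so $\int_{0}^{\infty} \frac{4}{\left(a^{2} + u^{2}\right)^{2}} \, du = \frac{\pi}{a^{3}}$.

Setting $a = \frac{4}{3}$:
$$I = \frac{27 \pi}{64}.$$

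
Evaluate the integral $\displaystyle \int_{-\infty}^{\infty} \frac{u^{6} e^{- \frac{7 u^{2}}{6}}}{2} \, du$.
$\frac{405 \sqrt{42} \sqrt{\pi}}{4802}$

Start from the elementary integral
$$J(a) = \int_{-\infty}^{\infty} \frac{e^{- a u^{2}}}{2} \, du = \frac{\sqrt{\pi}}{2 \sqrt{a}}.$$

Differentiating under the integral sign brings down a factor of $(-u^2)$:
$$\frac{dJ}{da} = \int_{-\infty}^{\infty} - \frac{u^{2} e^{- a u^{2}}}{2} \, du = - \frac{\sqrt{\pi}}{4 a^{\frac{3}{2}}}.$$

Repeating $3$ times in total — each differentiation brings down another $(-u^2)$ — gives
$$\frac{d^{3}J}{da^{3}} = \int_{-\infty}^{\infty} - \frac{u^{6} e^{- a u^{2}}}{2} \, du = - \frac{15 \sqrt{\pi}}{16 a^{\frac{7}{2}}},$$
and the integrand here is $(-1)^{3}$ times the target integrand, so $I = (-1)^{3}\,\frac{d^{3}J}{da^{3}} = \frac{15 \sqrt{\pi}}{16 a^{\frac{7}{2}}}$.

Setting $a = \frac{7}{6}$:
$$I = \frac{405 \sqrt{42} \sqrt{\pi}}{4802}.$$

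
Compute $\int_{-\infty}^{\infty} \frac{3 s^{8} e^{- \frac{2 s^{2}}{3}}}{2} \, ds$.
$\frac{25515 \sqrt{6} \sqrt{\pi}}{1024}$

Start from the elementary integral
$$J(a) = \int_{-\infty}^{\infty} \frac{3 e^{- a s^{2}}}{2} \, ds = \frac{3 \sqrt{\pi}}{2 \sqrt{a}}.$$

Differentiating under the integral sign brings down a factor of $(-s^2)$:
$$\frac{dJ}{da} = \int_{-\infty}^{\infty} - \frac{3 s^{2} e^{- a s^{2}}}{2} \, ds = - \frac{3 \sqrt{\pi}}{4 a^{\frac{3}{2}}}.$$

Repeating $4$ times in total — each differentiation brings down another $(-s^2)$ — gives
$$\frac{d^{4}J}{da^{4}} = \int_{-\infty}^{\infty} \frac{3 s^{8} e^{- a s^{2}}}{2} \, ds = \frac{315 \sqrt{\pi}}{32 a^{\frac{9}{2}}},$$
and the integrand here is exactly the target integrand, so $I = \frac{315 \sqrt{\pi}}{32 a^{\frac{9}{2}}}$.

Setting $a = \frac{2}{3}$:
$$I = \frac{25515 \sqrt{6} \sqrt{\pi}}{1024}.$$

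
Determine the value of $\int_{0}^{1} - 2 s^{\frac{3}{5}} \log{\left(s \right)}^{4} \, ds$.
$- \frac{9375}{2048}$

Start from the elementary integral
$$J(a) = \int_{0}^{1} - 2 s^{a} \, ds = - \frac{2}{a + 1}.$$

Differentiating under the integral sign brings down a factor of $\ln s$:
$$\frac{dJ}{da} = \int_{0}^{1} - 2 s^{a} \log{\left(s \right)} \, ds = \frac{2}{\left(a + 1\right)^{2}}.$$

Repeating $4$ times in total — each differentiation brings down another $\ln s$ — gives
$$\frac{d^{4}J}{da^{4}} = \int_{0}^{1} - 2 s^{a} \log{\left(s \right)}^{4} \, ds = - \frac{48}{\left(a + 1\right)^{5}},$$
and the integrand here is exactly the target integrand, so $I = - \frac{48}{\left(a + 1\right)^{5}}$.

Setting $a = \frac{3}{5}$:
$$I = - \frac{9375}{2048}.$$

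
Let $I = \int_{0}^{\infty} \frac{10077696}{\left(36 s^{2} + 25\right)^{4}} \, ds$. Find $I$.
$\frac{52488 \pi}{15625}$

Start from the standard arctangent integral
$$J(a) = \int_{0}^{\infty} \frac{6}{a^{2} + s^{2}} \, ds = \frac{3 \pi}{a}.$$

Differentiating under the integral sign with respect to $a$,
$$\frac{dJ}{da} = \int_{0}^{\infty} - \frac{12 a}{\left(a^{2} + s^{2}\right)^{2}} \, ds = - \frac{3 \pi}{a^{2}},$$
so $\int_{0}^{\infty} \frac{6}{\left(a^{2} + s^{2}\right)^{2}} \, ds = \frac{3 \pi}{2 a^{3}}$.

Repeating — each differentiation of $1/(s^2+a^2)^j$ produces $-2ja/(s^2+a^2)^{j+1}$ — and dividing through by $-2ja$ at each step yields, after $3$ differentiations in total,
$$\int_{0}^{\infty} \frac{6}{\left(a^{2} + s^{2}\right)^{4}} \, ds = \frac{15 \pi}{16 a^{7}}.$$

Setting $a = \frac{5}{6}$:
$$I = \frac{52488 \pi}{15625}.$$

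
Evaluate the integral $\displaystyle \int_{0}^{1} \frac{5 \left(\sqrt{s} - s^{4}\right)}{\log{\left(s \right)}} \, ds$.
$- \log{\left(\frac{100000}{243} \right)}$

Introduce a parameter $a$ in the exponent: let $I(a) = \int_{0}^{1} \frac{5 \left(\sqrt{s} - s^{a}\right)}{\log{\left(s \right)}} \, ds$.

Since $\dfrac{\partial}{\partial a}\,s^{a} = s^{a} \ln s$, the $\ln s$ in the denominator cancels and
$$\frac{dI}{da} = \int_{0}^{1} -5 s^{a} \, ds = -5 \left[\frac{s^{a+1}}{a+1}\right]_0^1 = - \frac{5}{a + 1}.$$

Integrating with respect to $a$ gives $I(a) = - \log{\left(\frac{32 \left(a + 1\right)^{5}}{243} \right)} + C$.

At $a = \frac{1}{2}$ the integrand is identically $0$, so $I(\frac{1}{2}) = 0$. The closed form gives $0$, hence $C = 0$.

Setting $a = 4$:
$$I = - \log{\left(\frac{100000}{243} \right)}.$$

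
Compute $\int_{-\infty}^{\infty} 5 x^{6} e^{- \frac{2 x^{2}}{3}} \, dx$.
$\frac{2025 \sqrt{6} \sqrt{\pi}}{128}$

Begin with the known integral
$$J(a) = \int_{-\infty}^{\infty} 5 e^{- a x^{2}} \, dx = \frac{5 \sqrt{\pi}}{\sqrt{a}}.$$

Differentiating under the integral sign brings down a factor of $(-x^2)$:
$$\frac{dJ}{da} = \int_{-\infty}^{\infty} - 5 x^{2} e^{- a x^{2}} \, dx = - \frac{5 \sqrt{\pi}}{2 a^{\frac{3}{2}}}.$$

Repeating $3$ times in total — each differentiation brings down another $(-x^2)$ — gives
$$\frac{d^{3}J}{da^{3}} = \int_{-\infty}^{\infty} - 5 x^{6} e^{- a x^{2}} \, dx = - \frac{75 \sqrt{\pi}}{8 a^{\frac{7}{2}}},$$
and the integrand here is $(-1)^{3}$ times the target integrand, so $I = (-1)^{3}\,\frac{d^{3}J}{da^{3}} = \frac{75 \sqrt{\pi}}{8 a^{\frac{7}{2}}}$.

Setting $a = \frac{2}{3}$:
$$I = \frac{2025 \sqrt{6} \sqrt{\pi}}{128}.$$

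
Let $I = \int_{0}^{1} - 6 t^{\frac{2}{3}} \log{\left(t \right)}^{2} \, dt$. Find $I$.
$- \frac{324}{125}$

Consider the simpler parametrised integral
$$J(a) = \int_{0}^{1} - 6 t^{a} \, dt = - \frac{6}{a + 1}.$$

Differentiating under the integral sign brings down a factor of $\ln t$:
$$\frac{dJ}{da} = \int_{0}^{1} - 6 t^{a} \log{\left(t \right)} \, dt = \frac{6}{\left(a + 1\right)^{2}}.$$

Repeating twice in total — each differentiation brings down another $\ln t$ — gives
$$\frac{d^{2}J}{da^{2}} = \int_{0}^{1} - 6 t^{a} \log{\left(t \right)}^{2} \, dt = - \frac{12}{\left(a + 1\right)^{3}},$$
and the integrand here is exactly the target integrand, so $I = - \frac{12}{\left(a + 1\right)^{3}}$.

Setting $a = \frac{2}{3}$:
$$I = - \frac{324}{125}.$$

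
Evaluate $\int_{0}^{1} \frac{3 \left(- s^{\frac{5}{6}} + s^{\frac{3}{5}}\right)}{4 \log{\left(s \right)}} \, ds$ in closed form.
$\log{\left(\frac{8 \cdot 3^{\frac{3}{4}} \sqrt[4]{55}}{55} \right)}$

Replace the exponent $\frac{3}{5}$ by a parameter $a$: let $I(a) = \int_{0}^{1} \frac{3 \left(- s^{\frac{5}{6}} + s^{a}\right)}{4 \log{\left(s \right)}} \, ds$.

Since $\dfrac{\partial}{\partial a}\,s^{a} = s^{a} \ln s$, the $\ln s$ in the denominator cancels and
$$\frac{dI}{da} = \int_{0}^{1} \frac{3}{4} s^{a} \, ds = \frac{3}{4} \left[\frac{s^{a+1}}{a+1}\right]_0^1 = \frac{3}{4 \left(a + 1\right)}.$$

Integrating with respect to $a$ gives $I(a) = \log{\left(\frac{\sqrt[4]{11} \cdot 6^{\frac{3}{4}} \left(a + 1\right)^{\frac{3}{4}}}{11} \right)} + C$.

At $a = \frac{5}{6}$ the integrand is identically $0$, so $I(\frac{5}{6}) = 0$. The closed form gives $0$, hence $C = 0$.

Setting $a = \frac{3}{5}$:
$$I = \log{\left(\frac{8 \cdot 3^{\frac{3}{4}} \sqrt[4]{55}}{55} \right)}.$$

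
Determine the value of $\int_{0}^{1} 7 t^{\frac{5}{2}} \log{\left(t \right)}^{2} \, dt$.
$\frac{16}{49}$

Begin with the known integral
$$J(a) = \int_{0}^{1} 7 t^{a} \, dt = \frac{7}{a + 1}.$$

Differentiating under the integral sign brings down a factor of $\ln t$:
$$\frac{dJ}{da} = \int_{0}^{1} 7 t^{a} \log{\left(t \right)} \, dt = - \frac{7}{\left(a + 1\right)^{2}}.$$

Repeating twice in total — each differentiation brings down another $\ln t$ — gives
$$\frac{d^{2}J}{da^{2}} = \int_{0}^{1} 7 t^{a} \log{\left(t \right)}^{2} \, dt = \frac{14}{\left(a + 1\right)^{3}},$$
and the integrand here is exactly the target integrand, so $I = \frac{14}{\left(a + 1\right)^{3}}$.

Setting $a = \frac{5}{2}$:
$$I = \frac{16}{49}.$$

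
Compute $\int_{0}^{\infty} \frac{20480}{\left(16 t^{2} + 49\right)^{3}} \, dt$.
$\frac{960 \pi}{16807}$

Begin with the known result
$$J(a) = \int_{0}^{\infty} \frac{5}{a^{2} + t^{2}} \, dt = \frac{5 \pi}{2 a}.$$

Differentiating under the integral sign with respect to $a$,
$$\frac{dJ}{da} = \int_{0}^{\infty} - \frac{10 a}{\left(a^{2} + t^{2}\right)^{2}} \, dt = - \frac{5 \pi}{2 a^{2}},$$
so $\int_{0}^{\infty} \frac{5}{\left(a^{2} + t^{2}\right)^{2}} \, dt = \frac{5 \pi}{4 a^{3}}$.

Repeating — each differentiation of $1/(t^2+a^2)^j$ produces $-2ja/(t^2+a^2)^{j+1}$ — and dividing through by $-2ja$ at each step yields, after $2$ differentiations in total,
$$\int_{0}^{\infty} \frac{5}{\left(a^{2} + t^{2}\right)^{3}} \, dt = \frac{15 \pi}{16 a^{5}}.$$

Setting $a = \frac{7}{4}$:
$$I = \frac{960 \pi}{16807}.$$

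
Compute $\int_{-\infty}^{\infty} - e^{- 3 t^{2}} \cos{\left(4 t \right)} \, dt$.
$- \frac{\sqrt{3} \sqrt{\pi}}{3 e^{\frac{4}{3}}}$

Define $I(b) = \int_{-\infty}^{\infty} - e^{- 3 t^{2}} \cos{\left(b t \right)} \, dt$.

Differentiating under the integral sign,
$$I'(b) = \int_{-\infty}^{\infty} t e^{- 3 t^{2}} \sin{\left(b t \right)} \, dt.$$

Integrate $\int_{-\infty}^{\infty} t \sin(b t)\, e^{- 3 t^{2}}\, dt$ by parts with $u = \sin(b t)$ and $dv = t\, e^{- 3 t^{2}}\, dt$, giving $v = - \frac{e^{- 3 t^{2}}}{6}$. The boundary term vanishes and
$$\int_{-\infty}^{\infty} t \sin(b t)\, e^{- 3 t^{2}}\, dt = \frac{b}{6} \int_{-\infty}^{\infty} \cos(b t)\, e^{- 3 t^{2}}\, dt,$$
so $I'(b) = - \frac{b}{6}\, I(b)$.

This is a separable first-order ODE; solving with the initial condition $I(0) = \int_{-\infty}^{\infty} - e^{- 3 t^{2}}\,dt = - \frac{\sqrt{3} \sqrt{\pi}}{3}$ gives
$$I(b) = - \frac{\sqrt{3} \sqrt{\pi} e^{- \frac{b^{2}}{12}}}{3}.$$

Setting $b = 4$:
$$I = - \frac{\sqrt{3} \sqrt{\pi}}{3 e^{\frac{4}{3}}}.$$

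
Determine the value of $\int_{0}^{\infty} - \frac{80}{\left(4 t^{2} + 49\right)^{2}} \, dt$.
$- \frac{10 \pi}{343}$

Recall the elementary integral
$$J(a) = \int_{0}^{\infty} - \frac{5}{a^{2} + t^{2}} \, dt = - \frac{5 \pi}{2 a}.$$

Differentiating under the integral sign with respect to $a$,
$$\frac{dJ}{da} = \int_{0}^{\infty} \frac{10 a}{\left(a^{2} + t^{2}\right)^{2}} \, dt = \frac{5 \pi}{2 a^{2}},$$
so $\int_{0}^{\infty} - \frac{5}{\left(a^{2} + t^{2}\right)^{2}} \, dt = - \frac{5 \pi}{4 a^{3}}$.

Setting $a = \frac{7}{2}$:
$$I = - \frac{10 \pi}{343}.$$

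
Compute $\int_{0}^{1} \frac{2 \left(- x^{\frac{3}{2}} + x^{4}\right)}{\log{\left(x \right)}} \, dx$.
$\log{\left(4 \right)}$

Consider the one-parameter family: let $I(a) = \int_{0}^{1} \frac{2 \left(- x^{\frac{3}{2}} + x^{a}\right)}{\log{\left(x \right)}} \, dx$.

Since $\dfrac{\partial}{\partial a}\,x^{a} = x^{a} \ln x$, the $\ln x$ in the denominator cancels and
$$\frac{dI}{da} = \int_{0}^{1} 2 x^{a} \, dx = 2 \left[\frac{x^{a+1}}{a+1}\right]_0^1 = \frac{2}{a + 1}.$$

Integrating with respect to $a$ gives $I(a) = \log{\left(\frac{4 \left(a + 1\right)^{2}}{25} \right)} + C$.

At $a = \frac{3}{2}$ the integrand is identically $0$, so $I(\frac{3}{2}) = 0$. The closed form gives $0$, hence $C = 0$.

Setting $a = 4$:
$$I = \log{\left(4 \right)}.$$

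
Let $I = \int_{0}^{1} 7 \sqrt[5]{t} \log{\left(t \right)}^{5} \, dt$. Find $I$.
$- \frac{546875}{1944}$

Consider the simpler parametrised integral
$$J(a) = \int_{0}^{1} 7 t^{a} \, dt = \frac{7}{a + 1}.$$

Differentiating under the integral sign brings down a factor of $\ln t$:
$$\frac{dJ}{da} = \int_{0}^{1} 7 t^{a} \log{\left(t \right)} \, dt = - \frac{7}{\left(a + 1\right)^{2}}.$$

Repeating $5$ times in total — each differentiation brings down another $\ln t$ — gives
$$\frac{d^{5}J}{da^{5}} = \int_{0}^{1} 7 t^{a} \log{\left(t \right)}^{5} \, dt = - \frac{840}{\left(a + 1\right)^{6}},$$
and the integrand here is exactly the target integrand, so $I = - \frac{840}{\left(a + 1\right)^{6}}$.

Setting $a = \frac{1}{5}$:
$$I = - \frac{546875}{1944}.$$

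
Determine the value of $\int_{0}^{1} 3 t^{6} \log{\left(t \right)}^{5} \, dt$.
$- \frac{360}{117649}$

Consider the simpler parametrised integral
$$J(a) = \int_{0}^{1} 3 t^{a} \, dt = \frac{3}{a + 1}.$$

Differentiating under the integral sign brings down a factor of $\ln t$:
$$\frac{dJ}{da} = \int_{0}^{1} 3 t^{a} \log{\left(t \right)} \, dt = - \frac{3}{\left(a + 1\right)^{2}}.$$

Repeating $5$ times in total — each differentiation brings down another $\ln t$ — gives
$$\frac{d^{5}J}{da^{5}} = \int_{0}^{1} 3 t^{a} \log{\left(t \right)}^{5} \, dt = - \frac{360}{\left(a + 1\right)^{6}},$$
and the integrand here is exactly the target integrand, so $I = - \frac{360}{\left(a + 1\right)^{6}}$.

Setting $a = 6$:
$$I = - \frac{360}{117649}.$$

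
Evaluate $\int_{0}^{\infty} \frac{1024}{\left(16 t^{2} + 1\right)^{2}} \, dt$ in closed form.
$64 \pi$

Begin with the known result
$$J(a) = \int_{0}^{\infty} \frac{4}{a^{2} + t^{2}} \, dt = \frac{2 \pi}{a}.$$

Differentiating under the integral sign with respect to $a$,
$$\frac{dJ}{da} = \int_{0}^{\infty} - \frac{8 a}{\left(a^{2} + t^{2}\right)^{2}} \, dt = - \frac{2 \pi}{a^{2}},$$
so $\int_{0}^{\infty} \frac{4}{\left(a^{2} + t^{2}\right)^{2}} \, dt = \frac{\pi}{a^{3}}$.

Setting $a = \frac{1}{4}$:
$$I = 64 \pi.$$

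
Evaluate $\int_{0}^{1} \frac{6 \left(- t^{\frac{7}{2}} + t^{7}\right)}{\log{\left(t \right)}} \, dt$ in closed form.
$- \log{\left(\frac{531441}{16777216} \right)}$

Replace the exponent $\frac{7}{2}$ by a parameter $a$: let $I(a) = \int_{0}^{1} \frac{6 \left(t^{7} - t^{a}\right)}{\log{\left(t \right)}} \, dt$.

Since $\dfrac{\partial}{\partial a}\,t^{a} = t^{a} \ln t$, the $\ln t$ in the denominator cancels and
$$\frac{dI}{da} = \int_{0}^{1} -6 t^{a} \, dt = -6 \left[\frac{t^{a+1}}{a+1}\right]_0^1 = - \frac{6}{a + 1}.$$

Integrating with respect to $a$ gives $I(a) = - \log{\left(\frac{\left(a + 1\right)^{6}}{262144} \right)} + C$.

At $a = 7$ the integrand is identically $0$, so $I(7) = 0$. The closed form gives $0$, hence $C = 0$.

Setting $a = \frac{7}{2}$:
$$I = - \log{\left(\frac{531441}{16777216} \right)}.$$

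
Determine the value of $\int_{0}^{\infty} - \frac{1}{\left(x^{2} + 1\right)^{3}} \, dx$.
$- \frac{3 \pi}{16}$

Recall the elementary integral
$$J(a) = \int_{0}^{\infty} - \frac{1}{a^{2} + x^{2}} \, dx = - \frac{\pi}{2 a}.$$

Differentiating under the integral sign with respect to $a$,
$$\frac{dJ}{da} = \int_{0}^{\infty} \frac{2 a}{\left(a^{2} + x^{2}\right)^{2}} \, dx = \frac{\pi}{2 a^{2}},$$
so $\int_{0}^{\infty} - \frac{1}{\left(a^{2} + x^{2}\right)^{2}} \, dx = - \frac{\pi}{4 a^{3}}$.

Repeating — each differentiation of $1/(x^2+a^2)^j$ produces $-2ja/(x^2+a^2)^{j+1}$ — and dividing through by $-2ja$ at each step yields, after $2$ differentiations in total,
$$\int_{0}^{\infty} - \frac{1}{\left(a^{2} + x^{2}\right)^{3}} \, dx = - \frac{3 \pi}{16 a^{5}}.$$

Setting $a = 1$:
$$I = - \frac{3 \pi}{16}.$$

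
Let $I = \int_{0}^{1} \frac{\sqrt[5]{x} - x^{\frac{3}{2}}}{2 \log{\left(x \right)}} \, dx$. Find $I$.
$\log{\left(\frac{2 \sqrt{3}}{5} \right)}$

Introduce a parameter $a$ in the exponent: let $I(a) = \int_{0}^{1} \frac{- x^{\frac{3}{2}} + x^{a}}{2 \log{\left(x \right)}} \, dx$.

Since $\dfrac{\partial}{\partial a}\,x^{a} = x^{a} \ln x$, the $\ln x$ in the denominator cancels and
$$\frac{dI}{da} = \int_{0}^{1} \frac{1}{2} x^{a} \, dx = \frac{1}{2} \left[\frac{x^{a+1}}{a+1}\right]_0^1 = \frac{1}{2 \left(a + 1\right)}.$$

Integrating with respect to $a$ gives $I(a) = \log{\left(\frac{\sqrt{10} \sqrt{a + 1}}{5} \right)} + C$.

At $a = \frac{3}{2}$ the integrand is identically $0$, so $I(\frac{3}{2}) = 0$. The closed form gives $0$, hence $C = 0$.

Setting $a = \frac{1}{5}$:
$$I = \log{\left(\frac{2 \sqrt{3}}{5} \right)}.$$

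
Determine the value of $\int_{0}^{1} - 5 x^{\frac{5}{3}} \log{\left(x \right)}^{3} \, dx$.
$\frac{1215}{2048}$

Consider the simpler parametrised integral
$$J(a) = \int_{0}^{1} - 5 x^{a} \, dx = - \frac{5}{a + 1}.$$

Differentiating under the integral sign brings down a factor of $\ln x$:
$$\frac{dJ}{da} = \int_{0}^{1} - 5 x^{a} \log{\left(x \right)} \, dx = \frac{5}{\left(a + 1\right)^{2}}.$$

Repeating $3$ times in total — each differentiation brings down another $\ln x$ — gives
$$\frac{d^{3}J}{da^{3}} = \int_{0}^{1} - 5 x^{a} \log{\left(x \right)}^{3} \, dx = \frac{30}{\left(a + 1\right)^{4}},$$
and the integrand here is exactly the target integrand, so $I = \frac{30}{\left(a + 1\right)^{4}}$.

Setting $a = \frac{5}{3}$:
$$I = \frac{1215}{2048}.$$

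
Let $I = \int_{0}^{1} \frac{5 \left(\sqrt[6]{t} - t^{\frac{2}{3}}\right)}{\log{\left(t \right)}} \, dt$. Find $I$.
$\log{\left(\frac{16807}{100000} \right)}$

Introduce a parameter $a$ in the exponent: let $I(a) = \int_{0}^{1} \frac{5 \left(- t^{\frac{2}{3}} + t^{a}\right)}{\log{\left(t \right)}} \, dt$.

Since $\dfrac{\partial}{\partial a}\,t^{a} = t^{a} \ln t$, the $\ln t$ in the denominator cancels and
$$\frac{dI}{da} = \int_{0}^{1} 5 t^{a} \, dt = 5 \left[\frac{t^{a+1}}{a+1}\right]_0^1 = \frac{5}{a + 1}.$$

Integrating with respect to $a$ gives $I(a) = \log{\left(\frac{243 \left(a + 1\right)^{5}}{3125} \right)} + C$.

At $a = \frac{2}{3}$ the integrand is identically $0$, so $I(\frac{2}{3}) = 0$. The closed form gives $0$, hence $C = 0$.

Setting $a = \frac{1}{6}$:
$$I = \log{\left(\frac{16807}{100000} \right)}.$$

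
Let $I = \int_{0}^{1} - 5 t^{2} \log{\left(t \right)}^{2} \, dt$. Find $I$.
$- \frac{10}{27}$

Start from the elementary integral
$$J(a) = \int_{0}^{1} - 5 t^{a} \, dt = - \frac{5}{a + 1}.$$

Differentiating under the integral sign brings down a factor of $\ln t$:
$$\frac{dJ}{da} = \int_{0}^{1} - 5 t^{a} \log{\left(t \right)} \, dt = \frac{5}{\left(a + 1\right)^{2}}.$$

Repeating twice in total — each differentiation brings down another $\ln t$ — gives
$$\frac{d^{2}J}{da^{2}} = \int_{0}^{1} - 5 t^{a} \log{\left(t \right)}^{2} \, dt = - \frac{10}{\left(a + 1\right)^{3}},$$
and the integrand here is exactly the target integrand, so $I = - \frac{10}{\left(a + 1\right)^{3}}$.

Setting $a = 2$:
$$I = - \frac{10}{27}.$$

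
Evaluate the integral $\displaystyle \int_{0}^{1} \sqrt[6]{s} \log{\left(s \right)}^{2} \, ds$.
$\frac{432}{343}$

Begin with the known integral
$$J(a) = \int_{0}^{1} s^{a} \, ds = \frac{1}{a + 1}.$$

Differentiating under the integral sign brings down a factor of $\ln s$:
$$\frac{dJ}{da} = \int_{0}^{1} s^{a} \log{\left(s \right)} \, ds = - \frac{1}{\left(a + 1\right)^{2}}.$$

Repeating twice in total — each differentiation brings down another $\ln s$ — gives
$$\frac{d^{2}J}{da^{2}} = \int_{0}^{1} s^{a} \log{\left(s \right)}^{2} \, ds = \frac{2}{\left(a + 1\right)^{3}},$$
and the integrand here is exactly the target integrand, so $I = \frac{2}{\left(a + 1\right)^{3}}$.

Setting $a = \frac{1}{6}$:
$$I = \frac{432}{343}.$$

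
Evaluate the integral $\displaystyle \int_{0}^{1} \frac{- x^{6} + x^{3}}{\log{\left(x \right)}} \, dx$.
$- \log{\left(\frac{7}{4} \right)}$

Replace the exponent $6$ by a parameter $a$: let $I(a) = \int_{0}^{1} \frac{x^{3} - x^{a}}{\log{\left(x \right)}} \, dx$.

Since $\dfrac{\partial}{\partial a}\,x^{a} = x^{a} \ln x$, the $\ln x$ in the denominator cancels and
$$\frac{dI}{da} = \int_{0}^{1} -1 x^{a} \, dx = -1 \left[\frac{x^{a+1}}{a+1}\right]_0^1 = - \frac{1}{a + 1}.$$

Integrating with respect to $a$ gives $I(a) = - \log{\left(\frac{a}{4} + \frac{1}{4} \right)} + C$.

At $a = 3$ the integrand is identically $0$, so $I(3) = 0$. The closed form gives $0$, hence $C = 0$.

Setting $a = 6$:
$$I = - \log{\left(\frac{7}{4} \right)}.$$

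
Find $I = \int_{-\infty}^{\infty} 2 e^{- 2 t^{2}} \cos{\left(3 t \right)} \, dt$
$\frac{\sqrt{2} \sqrt{\pi}}{e^{\frac{9}{8}}}$

Define $I(b) = \int_{-\infty}^{\infty} 2 e^{- 2 t^{2}} \cos{\left(b t \right)} \, dt$.

Differentiating under the integral sign,
$$I'(b) = \int_{-\infty}^{\infty} - 2 t e^{- 2 t^{2}} \sin{\left(b t \right)} \, dt.$$

Integrate $\int_{-\infty}^{\infty} t \sin(b t)\, e^{- 2 t^{2}}\, dt$ by parts with $u = \sin(b t)$ and $dv = t\, e^{- 2 t^{2}}\, dt$, giving $v = - \frac{e^{- 2 t^{2}}}{4}$. The boundary term vanishes and
$$\int_{-\infty}^{\infty} t \sin(b t)\, e^{- 2 t^{2}}\, dt = \frac{b}{4} \int_{-\infty}^{\infty} \cos(b t)\, e^{- 2 t^{2}}\, dt,$$
so $I'(b) = - \frac{b}{4}\, I(b)$.

This is a separable first-order ODE; solving with the initial condition $I(0) = \int_{-\infty}^{\infty} 2 e^{- 2 t^{2}}\,dt = \sqrt{2} \sqrt{\pi}$ gives
$$I(b) = \sqrt{2} \sqrt{\pi} e^{- \frac{b^{2}}{8}}.$$

Setting $b = 3$:
$$I = \frac{\sqrt{2} \sqrt{\pi}}{e^{\frac{9}{8}}}.$$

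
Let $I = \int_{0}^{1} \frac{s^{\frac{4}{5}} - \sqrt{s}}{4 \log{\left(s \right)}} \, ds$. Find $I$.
$- \frac{\log{\left(5 \right)}}{4} + \frac{\log{\left(2 \right)}}{4} + \frac{\log{\left(3 \right)}}{4}$

Replace the exponent $\frac{4}{5}$ by a parameter $a$: let $I(a) = \int_{0}^{1} \frac{- \sqrt{s} + s^{a}}{4 \log{\left(s \right)}} \, ds$.

Since $\dfrac{\partial}{\partial a}\,s^{a} = s^{a} \ln s$, the $\ln s$ in the denominator cancels and
$$\frac{dI}{da} = \int_{0}^{1} \frac{1}{4} s^{a} \, ds = \frac{1}{4} \left[\frac{s^{a+1}}{a+1}\right]_0^1 = \frac{1}{4 \left(a + 1\right)}.$$

Integrating with respect to $a$ gives $I(a) = \frac{\log{\left(a + 1 \right)}}{4} - \frac{\log{\left(3 \right)}}{4} + \frac{\log{\left(2 \right)}}{4} + C$.

At $a = \frac{1}{2}$ the integrand is identically $0$, so $I(\frac{1}{2}) = 0$. The closed form gives $0$, hence $C = 0$.

Setting $a = \frac{4}{5}$:
$$I = - \frac{\log{\left(5 \right)}}{4} + \frac{\log{\left(2 \right)}}{4} + \frac{\log{\left(3 \right)}}{4}.$$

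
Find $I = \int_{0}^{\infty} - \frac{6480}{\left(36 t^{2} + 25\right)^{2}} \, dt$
$- \frac{54 \pi}{25}$

Begin with the known result
$$J(a) = \int_{0}^{\infty} - \frac{5}{a^{2} + t^{2}} \, dt = - \frac{5 \pi}{2 a}.$$

Differentiating under the integral sign with respect to $a$,
$$\frac{dJ}{da} = \int_{0}^{\infty} \frac{10 a}{\left(a^{2} + t^{2}\right)^{2}} \, dt = \frac{5 \pi}{2 a^{2}},$$
so $\int_{0}^{\infty} - \frac{5}{\left(a^{2} + t^{2}\right)^{2}} \, dt = - \frac{5 \pi}{4 a^{3}}$.

Setting $a = \frac{5}{6}$:
$$I = - \frac{54 \pi}{25}.$$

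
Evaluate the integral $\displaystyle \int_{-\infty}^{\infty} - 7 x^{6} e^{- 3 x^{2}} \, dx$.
$- \frac{35 \sqrt{3} \sqrt{\pi}}{216}$

Begin with the known integral
$$J(a) = \int_{-\infty}^{\infty} - 7 e^{- a x^{2}} \, dx = - \frac{7 \sqrt{\pi}}{\sqrt{a}}.$$

Differentiating under the integral sign brings down a factor of $(-x^2)$:
$$\frac{dJ}{da} = \int_{-\infty}^{\infty} 7 x^{2} e^{- a x^{2}} \, dx = \frac{7 \sqrt{\pi}}{2 a^{\frac{3}{2}}}.$$

Repeating $3$ times in total — each differentiation brings down another $(-x^2)$ — gives
$$\frac{d^{3}J}{da^{3}} = \int_{-\infty}^{\infty} 7 x^{6} e^{- a x^{2}} \, dx = \frac{105 \sqrt{\pi}}{8 a^{\frac{7}{2}}},$$
and the integrand here is $(-1)^{3}$ times the target integrand, so $I = (-1)^{3}\,\frac{d^{3}J}{da^{3}} = - \frac{105 \sqrt{\pi}}{8 a^{\frac{7}{2}}}$.

Setting $a = 3$:
$$I = - \frac{35 \sqrt{3} \sqrt{\pi}}{216}.$$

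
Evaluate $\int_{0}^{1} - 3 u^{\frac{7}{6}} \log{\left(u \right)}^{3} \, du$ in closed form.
$\frac{23328}{28561}$

Start from the elementary integral
$$J(a) = \int_{0}^{1} - 3 u^{a} \, du = - \frac{3}{a + 1}.$$

Differentiating under the integral sign brings down a factor of $\ln u$:
$$\frac{dJ}{da} = \int_{0}^{1} - 3 u^{a} \log{\left(u \right)} \, du = \frac{3}{\left(a + 1\right)^{2}}.$$

Repeating $3$ times in total — each differentiation brings down another $\ln u$ — gives
$$\frac{d^{3}J}{da^{3}} = \int_{0}^{1} - 3 u^{a} \log{\left(u \right)}^{3} \, du = \frac{18}{\left(a + 1\right)^{4}},$$
and the integrand here is exactly the target integrand, so $I = \frac{18}{\left(a + 1\right)^{4}}$.

Setting $a = \frac{7}{6}$:
$$I = \frac{23328}{28561}.$$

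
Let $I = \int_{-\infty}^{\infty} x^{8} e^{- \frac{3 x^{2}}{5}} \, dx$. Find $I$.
$\frac{21875 \sqrt{15} \sqrt{\pi}}{1296}$

Consider the simpler parametrised integral
$$J(a) = \int_{-\infty}^{\infty} e^{- a x^{2}} \, dx = \frac{\sqrt{\pi}}{\sqrt{a}}.$$

Differentiating under the integral sign brings down a factor of $(-x^2)$:
$$\frac{dJ}{da} = \int_{-\infty}^{\infty} - x^{2} e^{- a x^{2}} \, dx = - \frac{\sqrt{\pi}}{2 a^{\frac{3}{2}}}.$$

Repeating $4$ times in total — each differentiation brings down another $(-x^2)$ — gives
$$\frac{d^{4}J}{da^{4}} = \int_{-\infty}^{\infty} x^{8} e^{- a x^{2}} \, dx = \frac{105 \sqrt{\pi}}{16 a^{\frac{9}{2}}},$$
and the integrand here is exactly the target integrand, so $I = \frac{105 \sqrt{\pi}}{16 a^{\frac{9}{2}}}$.

Setting $a = \frac{3}{5}$:
$$I = \frac{21875 \sqrt{15} \sqrt{\pi}}{1296}.$$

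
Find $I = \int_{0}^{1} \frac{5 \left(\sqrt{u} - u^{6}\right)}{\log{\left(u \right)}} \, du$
$\log{\left(\frac{243}{537824} \right)}$

Introduce a parameter $a$ in the exponent: let $I(a) = \int_{0}^{1} \frac{5 \left(- u^{6} + u^{a}\right)}{\log{\left(u \right)}} \, du$.

Since $\dfrac{\partial}{\partial a}\,u^{a} = u^{a} \ln u$, the $\ln u$ in the denominator cancels and
$$\frac{dI}{da} = \int_{0}^{1} 5 u^{a} \, du = 5 \left[\frac{u^{a+1}}{a+1}\right]_0^1 = \frac{5}{a + 1}.$$

Integrating with respect to $a$ gives $I(a) = \log{\left(\frac{\left(a + 1\right)^{5}}{16807} \right)} + C$.

At $a = 6$ the integrand is identically $0$, so $I(6) = 0$. The closed form gives $0$, hence $C = 0$.

Setting $a = \frac{1}{2}$:
$$I = \log{\left(\frac{243}{537824} \right)}.$$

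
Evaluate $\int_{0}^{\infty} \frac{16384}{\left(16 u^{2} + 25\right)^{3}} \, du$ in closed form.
$\frac{768 \pi}{3125}$

Start from the standard arctangent integral
$$J(a) = \int_{0}^{\infty} \frac{4}{a^{2} + u^{2}} \, du = \frac{2 \pi}{a}.$$

Differentiating under the integral sign with respect to $a$,
$$\frac{dJ}{da} = \int_{0}^{\infty} - \frac{8 a}{\left(a^{2} + u^{2}\right)^{2}} \, du = - \frac{2 \pi}{a^{2}},$$
so $\int_{0}^{\infty} \frac{4}{\left(a^{2} + u^{2}\right)^{2}} \, du = \frac{\pi}{a^{3}}$.

Repeating — each differentiation of $1/(u^2+a^2)^j$ produces $-2ja/(u^2+a^2)^{j+1}$ — and dividing through by $-2ja$ at each step yields, after $2$ differentiations in total,
$$\int_{0}^{\infty} \frac{4}{\left(a^{2} + u^{2}\right)^{3}} \, du = \frac{3 \pi}{4 a^{5}}.$$

Setting $a = \frac{5}{4}$:
$$I = \frac{768 \pi}{3125}.$$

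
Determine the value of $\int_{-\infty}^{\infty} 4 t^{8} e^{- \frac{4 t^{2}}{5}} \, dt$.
$\frac{65625 \sqrt{5} \sqrt{\pi}}{2048}$

Consider the simpler parametrised integral
$$J(a) = \int_{-\infty}^{\infty} 4 e^{- a t^{2}} \, dt = \frac{4 \sqrt{\pi}}{\sqrt{a}}.$$

Differentiating under the integral sign brings down a factor of $(-t^2)$:
$$\frac{dJ}{da} = \int_{-\infty}^{\infty} - 4 t^{2} e^{- a t^{2}} \, dt = - \frac{2 \sqrt{\pi}}{a^{\frac{3}{2}}}.$$

Repeating $4$ times in total — each differentiation brings down another $(-t^2)$ — gives
$$\frac{d^{4}J}{da^{4}} = \int_{-\infty}^{\infty} 4 t^{8} e^{- a t^{2}} \, dt = \frac{105 \sqrt{\pi}}{4 a^{\frac{9}{2}}},$$
and the integrand here is exactly the target integrand, so $I = \frac{105 \sqrt{\pi}}{4 a^{\frac{9}{2}}}$.

Setting $a = \frac{4}{5}$:
$$I = \frac{65625 \sqrt{5} \sqrt{\pi}}{2048}.$$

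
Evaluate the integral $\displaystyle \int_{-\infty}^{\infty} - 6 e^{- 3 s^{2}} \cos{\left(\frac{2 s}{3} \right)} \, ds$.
$- \frac{2 \sqrt{3} \sqrt{\pi}}{e^{\frac{1}{27}}}$

Treat the cosine frequency as a parameter and define $I(b) = \int_{-\infty}^{\infty} - 6 e^{- 3 s^{2}} \cos{\left(b s \right)} \, ds$.

Differentiating under the integral sign,
$$I'(b) = \int_{-\infty}^{\infty} 6 s e^{- 3 s^{2}} \sin{\left(b s \right)} \, ds.$$

Integrate $\int_{-\infty}^{\infty} s \sin(b s)\, e^{- 3 s^{2}}\, ds$ by parts with $u = \sin(b s)$ and $dv = s\, e^{- 3 s^{2}}\, ds$, giving $v = - \frac{e^{- 3 s^{2}}}{6}$. The boundary term vanishes and
$$\int_{-\infty}^{\infty} s \sin(b s)\, e^{- 3 s^{2}}\, ds = \frac{b}{6} \int_{-\infty}^{\infty} \cos(b s)\, e^{- 3 s^{2}}\, ds,$$
so $I'(b) = - \frac{b}{6}\, I(b)$.

This is a separable first-order ODE; solving with the initial condition $I(0) = \int_{-\infty}^{\infty} - 6 e^{- 3 s^{2}}\,ds = - 2 \sqrt{3} \sqrt{\pi}$ gives
$$I(b) = - 2 \sqrt{3} \sqrt{\pi} e^{- \frac{b^{2}}{12}}.$$

Setting $b = \frac{2}{3}$:
$$I = - \frac{2 \sqrt{3} \sqrt{\pi}}{e^{\frac{1}{27}}}.$$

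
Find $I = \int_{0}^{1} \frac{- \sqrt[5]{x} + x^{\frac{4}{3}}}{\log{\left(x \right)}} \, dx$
$- \log{\left(18 \right)} + \log{\left(35 \right)}$

Introduce a parameter $a$ in the exponent: let $I(a) = \int_{0}^{1} \frac{x^{\frac{4}{3}} - x^{a}}{\log{\left(x \right)}} \, dx$.

Since $\dfrac{\partial}{\partial a}\,x^{a} = x^{a} \ln x$, the $\ln x$ in the denominator cancels and
$$\frac{dI}{da} = \int_{0}^{1} -1 x^{a} \, dx = -1 \left[\frac{x^{a+1}}{a+1}\right]_0^1 = - \frac{1}{a + 1}.$$

Integrating with respect to $a$ gives $I(a) = - \log{\left(\frac{3 a}{7} + \frac{3}{7} \right)} + C$.

At $a = \frac{4}{3}$ the integrand is identically $0$, so $I(\frac{4}{3}) = 0$. The closed form gives $0$, hence $C = 0$.

Setting $a = \frac{1}{5}$:
$$I = - \log{\left(18 \right)} + \log{\left(35 \right)}.$$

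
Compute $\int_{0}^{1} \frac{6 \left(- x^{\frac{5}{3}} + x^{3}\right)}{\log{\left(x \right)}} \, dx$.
$\log{\left(\frac{729}{64} \right)}$

Introduce a parameter $a$ in the exponent: let $I(a) = \int_{0}^{1} \frac{6 \left(- x^{\frac{5}{3}} + x^{a}\right)}{\log{\left(x \right)}} \, dx$.

Since $\dfrac{\partial}{\partial a}\,x^{a} = x^{a} \ln x$, the $\ln x$ in the denominator cancels and
$$\frac{dI}{da} = \int_{0}^{1} 6 x^{a} \, dx = 6 \left[\frac{x^{a+1}}{a+1}\right]_0^1 = \frac{6}{a + 1}.$$

Integrating with respect to $a$ gives $I(a) = \log{\left(\frac{729 \left(a + 1\right)^{6}}{262144} \right)} + C$.

At $a = \frac{5}{3}$ the integrand is identically $0$, so $I(\frac{5}{3}) = 0$. The closed form gives $0$, hence $C = 0$.

Setting $a = 3$:
$$I = \log{\left(\frac{729}{64} \right)}.$$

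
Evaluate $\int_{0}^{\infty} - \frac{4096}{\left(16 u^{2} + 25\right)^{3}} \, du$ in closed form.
$- \frac{192 \pi}{3125}$

Recall the elementary integral
$$J(a) = \int_{0}^{\infty} - \frac{1}{a^{2} + u^{2}} \, du = - \frac{\pi}{2 a}.$$

Differentiating under the integral sign with respect to $a$,
$$\frac{dJ}{da} = \int_{0}^{\infty} \frac{2 a}{\left(a^{2} + u^{2}\right)^{2}} \, du = \frac{\pi}{2 a^{2}},$$
so $\int_{0}^{\infty} - \frac{1}{\left(a^{2} + u^{2}\right)^{2}} \, du = - \frac{\pi}{4 a^{3}}$.

Repeating — each differentiation of $1/(u^2+a^2)^j$ produces $-2ja/(u^2+a^2)^{j+1}$ — and dividing through by $-2ja$ at each step yields, after $2$ differentiations in total,
$$\int_{0}^{\infty} - \frac{1}{\left(a^{2} + u^{2}\right)^{3}} \, du = - \frac{3 \pi}{16 a^{5}}.$$

Setting $a = \frac{5}{4}$:
$$I = - \frac{192 \pi}{3125}.$$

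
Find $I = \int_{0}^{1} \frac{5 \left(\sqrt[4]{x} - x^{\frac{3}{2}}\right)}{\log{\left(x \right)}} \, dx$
$- \log{\left(32 \right)}$

Consider the one-parameter family: let $I(a) = \int_{0}^{1} \frac{5 \left(- x^{\frac{3}{2}} + x^{a}\right)}{\log{\left(x \right)}} \, dx$.

Since $\dfrac{\partial}{\partial a}\,x^{a} = x^{a} \ln x$, the $\ln x$ in the denominator cancels and
$$\frac{dI}{da} = \int_{0}^{1} 5 x^{a} \, dx = 5 \left[\frac{x^{a+1}}{a+1}\right]_0^1 = \frac{5}{a + 1}.$$

Integrating with respect to $a$ gives $I(a) = \log{\left(\frac{32 \left(a + 1\right)^{5}}{3125} \right)} + C$.

At $a = \frac{3}{2}$ the integrand is identically $0$, so $I(\frac{3}{2}) = 0$. The closed form gives $0$, hence $C = 0$.

Setting $a = \frac{1}{4}$:
$$I = - \log{\left(32 \right)}.$$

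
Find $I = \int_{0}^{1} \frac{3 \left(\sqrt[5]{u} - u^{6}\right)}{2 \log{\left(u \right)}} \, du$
$\log{\left(\frac{6 \sqrt{210}}{1225} \right)}$

Replace the exponent $\frac{1}{5}$ by a parameter $a$: let $I(a) = \int_{0}^{1} \frac{3 \left(- u^{6} + u^{a}\right)}{2 \log{\left(u \right)}} \, du$.

Since $\dfrac{\partial}{\partial a}\,u^{a} = u^{a} \ln u$, the $\ln u$ in the denominator cancels and
$$\frac{dI}{da} = \int_{0}^{1} \frac{3}{2} u^{a} \, du = \frac{3}{2} \left[\frac{u^{a+1}}{a+1}\right]_0^1 = \frac{3}{2 \left(a + 1\right)}.$$

Integrating with respect to $a$ gives $I(a) = \frac{3 \log{\left(a + 1 \right)}}{2} - \frac{3 \log{\left(7 \right)}}{2} + C$.

At $a = 6$ the integrand is identically $0$, so $I(6) = 0$. The closed form gives $0$, hence $C = 0$.

Setting $a = \frac{1}{5}$:
$$I = \log{\left(\frac{6 \sqrt{210}}{1225} \right)}.$$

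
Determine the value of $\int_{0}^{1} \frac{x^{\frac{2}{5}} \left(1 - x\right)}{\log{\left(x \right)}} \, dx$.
$\log{\left(\frac{7}{12} \right)}$

Introduce a parameter $a$ in the exponent: let $I(a) = \int_{0}^{1} \frac{- x^{\frac{7}{5}} + x^{a}}{\log{\left(x \right)}} \, dx$.

Since $\dfrac{\partial}{\partial a}\,x^{a} = x^{a} \ln x$, the $\ln x$ in the denominator cancels and
$$\frac{dI}{da} = \int_{0}^{1} x^{a} \, dx = \left[\frac{x^{a+1}}{a+1}\right]_0^1 = \frac{1}{a + 1}.$$

Integrating with respect to $a$ gives $I(a) = \log{\left(\frac{5 a}{12} + \frac{5}{12} \right)} + C$.

At $a = \frac{7}{5}$ the integrand is identically $0$, so $I(\frac{7}{5}) = 0$. The closed form gives $0$, hence $C = 0$.

Setting $a = \frac{2}{5}$:
$$I = \log{\left(\frac{7}{12} \right)}.$$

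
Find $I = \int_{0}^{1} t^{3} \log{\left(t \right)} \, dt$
$- \frac{1}{16}$

Start from the elementary integral
$$J(a) = \int_{0}^{1} t^{a} \, dt = \frac{1}{a + 1}.$$

Differentiating under the integral sign brings down a factor of $\ln t$:
$$\frac{dJ}{da} = \int_{0}^{1} t^{a} \log{\left(t \right)} \, dt = - \frac{1}{\left(a + 1\right)^{2}}.$$

The integral on the left is $I$, so $I = - \frac{1}{\left(a + 1\right)^{2}}$.

Setting $a = 3$:
$$I = - \frac{1}{16}.$$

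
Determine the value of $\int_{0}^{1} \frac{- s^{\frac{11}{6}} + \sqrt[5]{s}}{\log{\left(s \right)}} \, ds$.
$\log{\left(\frac{36}{85} \right)}$

Consider the one-parameter family: let $I(a) = \int_{0}^{1} \frac{- s^{\frac{11}{6}} + s^{a}}{\log{\left(s \right)}} \, ds$.

Since $\dfrac{\partial}{\partial a}\,s^{a} = s^{a} \ln s$, the $\ln s$ in the denominator cancels and
$$\frac{dI}{da} = \int_{0}^{1} s^{a} \, ds = \left[\frac{s^{a+1}}{a+1}\right]_0^1 = \frac{1}{a + 1}.$$

Integrating with respect to $a$ gives $I(a) = \log{\left(\frac{6 a}{17} + \frac{6}{17} \right)} + C$.

At $a = \frac{11}{6}$ the integrand is identically $0$, so $I(\frac{11}{6}) = 0$. The closed form gives $0$, hence $C = 0$.

Setting $a = \frac{1}{5}$:
$$I = \log{\left(\frac{36}{85} \right)}.$$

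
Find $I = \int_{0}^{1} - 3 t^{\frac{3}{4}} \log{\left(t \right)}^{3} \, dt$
$\frac{4608}{2401}$

Consider the simpler parametrised integral
$$J(a) = \int_{0}^{1} - 3 t^{a} \, dt = - \frac{3}{a + 1}.$$

Differentiating under the integral sign brings down a factor of $\ln t$:
$$\frac{dJ}{da} = \int_{0}^{1} - 3 t^{a} \log{\left(t \right)} \, dt = \frac{3}{\left(a + 1\right)^{2}}.$$

Repeating $3$ times in total — each differentiation brings down another $\ln t$ — gives
$$\frac{d^{3}J}{da^{3}} = \int_{0}^{1} - 3 t^{a} \log{\left(t \right)}^{3} \, dt = \frac{18}{\left(a + 1\right)^{4}},$$
and the integrand here is exactly the target integrand, so $I = \frac{18}{\left(a + 1\right)^{4}}$.

Setting $a = \frac{3}{4}$:
$$I = \frac{4608}{2401}.$$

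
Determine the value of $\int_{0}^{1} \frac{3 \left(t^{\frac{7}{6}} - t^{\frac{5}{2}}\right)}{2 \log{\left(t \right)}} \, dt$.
$\log{\left(\frac{13 \sqrt{273}}{441} \right)}$

Consider the one-parameter family: let $I(a) = \int_{0}^{1} \frac{3 \left(- t^{\frac{5}{2}} + t^{a}\right)}{2 \log{\left(t \right)}} \, dt$.

Since $\dfrac{\partial}{\partial a}\,t^{a} = t^{a} \ln t$, the $\ln t$ in the denominator cancels and
$$\frac{dI}{da} = \int_{0}^{1} \frac{3}{2} t^{a} \, dt = \frac{3}{2} \left[\frac{t^{a+1}}{a+1}\right]_0^1 = \frac{3}{2 \left(a + 1\right)}.$$

Integrating with respect to $a$ gives $I(a) = \log{\left(\frac{2 \sqrt{14} \left(a + 1\right)^{\frac{3}{2}}}{49} \right)} + C$.

At $a = \frac{5}{2}$ the integrand is identically $0$, so $I(\frac{5}{2}) = 0$. The closed form gives $0$, hence $C = 0$.

Setting $a = \frac{7}{6}$:
$$I = \log{\left(\frac{13 \sqrt{273}}{441} \right)}.$$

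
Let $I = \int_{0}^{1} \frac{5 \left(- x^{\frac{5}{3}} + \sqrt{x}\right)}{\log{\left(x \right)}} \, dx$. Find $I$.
$- \log{\left(\frac{1048576}{59049} \right)}$

Consider the one-parameter family: let $I(a) = \int_{0}^{1} \frac{5 \left(\sqrt{x} - x^{a}\right)}{\log{\left(x \right)}} \, dx$.

Since $\dfrac{\partial}{\partial a}\,x^{a} = x^{a} \ln x$, the $\ln x$ in the denominator cancels and
$$\frac{dI}{da} = \int_{0}^{1} -5 x^{a} \, dx = -5 \left[\frac{x^{a+1}}{a+1}\right]_0^1 = - \frac{5}{a + 1}.$$

Integrating with respect to $a$ gives $I(a) = - \log{\left(\frac{32 \left(a + 1\right)^{5}}{243} \right)} + C$.

At $a = \frac{1}{2}$ the integrand is identically $0$, so $I(\frac{1}{2}) = 0$. The closed form gives $0$, hence $C = 0$.

Setting $a = \frac{5}{3}$:
$$I = - \log{\left(\frac{1048576}{59049} \right)}.$$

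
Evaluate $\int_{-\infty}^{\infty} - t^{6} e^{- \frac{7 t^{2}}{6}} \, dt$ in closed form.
$- \frac{405 \sqrt{42} \sqrt{\pi}}{2401}$

Start from the elementary integral
$$J(a) = \int_{-\infty}^{\infty} - e^{- a t^{2}} \, dt = - \frac{\sqrt{\pi}}{\sqrt{a}}.$$

Differentiating under the integral sign brings down a factor of $(-t^2)$:
$$\frac{dJ}{da} = \int_{-\infty}^{\infty} t^{2} e^{- a t^{2}} \, dt = \frac{\sqrt{\pi}}{2 a^{\frac{3}{2}}}.$$

Repeating $3$ times in total — each differentiation brings down another $(-t^2)$ — gives
$$\frac{d^{3}J}{da^{3}} = \int_{-\infty}^{\infty} t^{6} e^{- a t^{2}} \, dt = \frac{15 \sqrt{\pi}}{8 a^{\frac{7}{2}}},$$
and the integrand here is $(-1)^{3}$ times the target integrand, so $I = (-1)^{3}\,\frac{d^{3}J}{da^{3}} = - \frac{15 \sqrt{\pi}}{8 a^{\frac{7}{2}}}$.

Setting $a = \frac{7}{6}$:
$$I = - \frac{405 \sqrt{42} \sqrt{\pi}}{2401}.$$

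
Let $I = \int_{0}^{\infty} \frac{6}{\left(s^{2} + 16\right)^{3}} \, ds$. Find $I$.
$\frac{9 \pi}{8192}$

Start from the standard arctangent integral
$$J(a) = \int_{0}^{\infty} \frac{6}{a^{2} + s^{2}} \, ds = \frac{3 \pi}{a}.$$

Differentiating under the integral sign with respect to $a$,
$$\frac{dJ}{da} = \int_{0}^{\infty} - \frac{12 a}{\left(a^{2} + s^{2}\right)^{2}} \, ds = - \frac{3 \pi}{a^{2}},$$
so $\int_{0}^{\infty} \frac{6}{\left(a^{2} + s^{2}\right)^{2}} \, ds = \frac{3 \pi}{2 a^{3}}$.

Repeating — each differentiation of $1/(s^2+a^2)^j$ produces $-2ja/(s^2+a^2)^{j+1}$ — and dividing through by $-2ja$ at each step yields, after $2$ differentiations in total,
$$\int_{0}^{\infty} \frac{6}{\left(a^{2} + s^{2}\right)^{3}} \, ds = \frac{9 \pi}{8 a^{5}}.$$

Setting $a = 4$:
$$I = \frac{9 \pi}{8192}.$$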